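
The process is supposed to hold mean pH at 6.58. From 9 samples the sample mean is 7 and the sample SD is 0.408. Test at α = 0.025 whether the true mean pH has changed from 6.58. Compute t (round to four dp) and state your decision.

t = 3.0882; reject H0

H0: μ = 6.58; H1: μ ≠ 6.58 (one-sample t-test, two-sided).
t = (x̄ − μ₀)/(s/√n) = (7 − 6.58)/(0.408/√9) = 3.0882
df = n − 1 = 8
Two-sided p-value ≈ 0.0149
Since p ≈ 0.0149 < α = 0.025, reject H0; the data support H1.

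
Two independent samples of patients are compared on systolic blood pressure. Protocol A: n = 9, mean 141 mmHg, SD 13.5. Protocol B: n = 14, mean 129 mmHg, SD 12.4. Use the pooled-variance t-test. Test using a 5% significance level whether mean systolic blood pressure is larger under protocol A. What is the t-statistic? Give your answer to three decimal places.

2.189

Let group 1 = protocol A, group 2 = protocol B. H0: μ_1 = μ_2; H1: μ_1 > μ_2 (two-sample pooled-variance t-test, right-tailed).
s_p² = [(9−1)·13.5² + (14−1)·12.4²]/(9+14−2) = 164.613
t = (141 − 129)/√[164.613·(1/9 + 1/14)] = 2.189
df = n₁ + n₂ − 2 = 21
p-value = P(T ≥ 2.189) ≈ 0.020
Since p ≈ 0.020 < α = 0.05, reject H0; the evidence is statistically significant.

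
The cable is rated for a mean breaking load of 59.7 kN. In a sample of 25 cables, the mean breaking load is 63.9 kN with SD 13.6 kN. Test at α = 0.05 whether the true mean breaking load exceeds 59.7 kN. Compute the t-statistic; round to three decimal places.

1.544

H0: μ = 59.7; H1: μ > 59.7 (one-sample t-test, right-tailed).
t = (x̄ − μ₀)/(s/√n) = (63.9 − 59.7)/(13.6/√25) = 1.544
df = n − 1 = 24
p-value = P(T ≥ 1.544) ≈ 0.0678
Since p ≈ 0.0678 > α = 0.05, fail to reject H0; the evidence is not statistically significant.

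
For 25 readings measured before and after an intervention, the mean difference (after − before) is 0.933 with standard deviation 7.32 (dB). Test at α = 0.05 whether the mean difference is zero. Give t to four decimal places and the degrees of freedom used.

H0: μ_d = 0; H1: μ_d ≠ 0 (paired t-test on the differences, two-sided).
t = d̄/(s_d/√n) = 0.933/(7.32/√25) = 0.6373
df = n − 1 = 24
Two-sided p-value ≈ 0.530
Since p ≈ 0.530 > α = 0.05, fail to reject H0; the data do not provide sufficient evidence against H0.

t = 0.6373, df = 24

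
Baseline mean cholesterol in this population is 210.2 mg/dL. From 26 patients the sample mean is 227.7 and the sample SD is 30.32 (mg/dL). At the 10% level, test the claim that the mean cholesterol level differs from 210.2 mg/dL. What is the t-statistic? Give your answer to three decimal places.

2.943

H0: μ = 210.2; H1: μ ≠ 210.2 (one-sample t-test, two-sided).
t = (x̄ − μ₀)/(s/√n) = (227.7 − 210.2)/(30.32/√26) = 2.943
df = n − 1 = 25
Two-sided p-value ≈ 0.0069
Since p ≈ 0.0069 < α = 0.1, reject H0; the evidence is statistically significant.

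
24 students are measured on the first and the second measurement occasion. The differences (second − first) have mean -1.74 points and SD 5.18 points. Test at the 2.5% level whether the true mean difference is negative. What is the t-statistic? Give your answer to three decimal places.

H0: μ_d = 0; H1: μ_d < 0 (paired t-test on the differences, left-tailed).
t = d̄/(s_d/√n) = -1.74/(5.18/√24) = -1.646
df = n − 1 = 23
p-value = P(T ≤ -1.646) ≈ 0.057
Since p ≈ 0.057 > α = 0.025, fail to reject H0; the data do not provide sufficient evidence against H0.

-1.646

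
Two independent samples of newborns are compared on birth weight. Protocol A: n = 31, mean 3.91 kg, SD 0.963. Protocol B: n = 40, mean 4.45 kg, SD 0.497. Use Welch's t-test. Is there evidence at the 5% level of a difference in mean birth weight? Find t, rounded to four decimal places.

-2.8425

Let group 1 = protocol A, group 2 = protocol B. H0: μ_1 = μ_2; H1: μ_1 ≠ μ_2 (Welch's two-sample t-test, two-sided).
t = (x̄_1 − x̄_2)/√(s_1²/n_1 + s_2²/n_2) = (3.91 − 4.45)/√(0.963²/31 + 0.497²/40) = -2.8425
Welch–Satterthwaite df ≈ 42.28
Two-sided p-value ≈ 0.007
Since p ≈ 0.007 < α = 0.05, reject H0; the evidence is statistically significant.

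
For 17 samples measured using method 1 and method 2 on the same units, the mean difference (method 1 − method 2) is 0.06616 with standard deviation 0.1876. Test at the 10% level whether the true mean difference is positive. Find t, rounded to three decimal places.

H0: μ_d = 0; H1: μ_d > 0 (paired t-test on the differences, right-tailed).
t = d̄/(s_d/√n) = 0.06616/(0.1876/√17) = 1.454
df = n − 1 = 16
p-value = P(T ≥ 1.454) ≈ 0.0826
Since p ≈ 0.0826 < α = 0.1, reject H0; the evidence is statistically significant.

1.454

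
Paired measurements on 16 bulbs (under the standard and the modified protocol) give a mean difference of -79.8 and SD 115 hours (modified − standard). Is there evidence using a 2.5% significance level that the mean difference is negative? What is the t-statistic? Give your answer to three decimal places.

H0: μ_d = 0; H1: μ_d < 0 (paired t-test on the differences, left-tailed).
t = d̄/(s_d/√n) = -79.8/(115/√16) = -2.776
df = n − 1 = 15
p-value = P(T ≤ -2.776) ≈ 0.0071
Since p ≈ 0.0071 < α = 0.025, reject H0; the evidence is statistically significant.

-2.776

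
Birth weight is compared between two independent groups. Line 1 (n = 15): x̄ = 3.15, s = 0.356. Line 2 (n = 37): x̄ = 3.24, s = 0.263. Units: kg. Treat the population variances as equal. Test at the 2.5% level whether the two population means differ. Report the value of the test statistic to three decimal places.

-1.007

Let group 1 = line 1, group 2 = line 2. H0: μ_1 = μ_2; H1: μ_1 ≠ μ_2 (two-sample pooled-variance t-test, two-sided).
s_p² = [(15−1)·0.356² + (37−1)·0.263²]/(15+37−2) = 0.0852878
t = (3.15 − 3.24)/√[0.0852878·(1/15 + 1/37)] = -1.007
df = n₁ + n₂ − 2 = 50
Two-sided p-value ≈ 0.319
Since p ≈ 0.319 > α = 0.025, fail to reject H0; the data do not provide sufficient evidence against H0.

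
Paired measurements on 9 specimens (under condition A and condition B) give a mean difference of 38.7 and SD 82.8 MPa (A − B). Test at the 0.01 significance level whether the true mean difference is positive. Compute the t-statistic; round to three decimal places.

H0: μ_d = 0; H1: μ_d > 0 (paired t-test on the differences, right-tailed).
t = d̄/(s_d/√n) = 38.7/(82.8/√9) = 1.402
df = n − 1 = 8
p-value = P(T ≥ 1.402) ≈ 0.099
Since p ≈ 0.099 > α = 0.01, fail to reject H0; the evidence is not statistically significant.

1.402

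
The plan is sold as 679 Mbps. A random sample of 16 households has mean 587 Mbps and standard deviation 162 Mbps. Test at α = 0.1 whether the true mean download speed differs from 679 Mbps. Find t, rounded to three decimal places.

H0: μ = 679; H1: μ ≠ 679 (one-sample t-test, two-sided).
t = (x̄ − μ₀)/(s/√n) = (587 − 679)/(162/√16) = -2.272
df = n − 1 = 15
Two-sided p-value ≈ 0.0383
Since p ≈ 0.0383 < α = 0.1, reject H0; the evidence is statistically significant.

-2.272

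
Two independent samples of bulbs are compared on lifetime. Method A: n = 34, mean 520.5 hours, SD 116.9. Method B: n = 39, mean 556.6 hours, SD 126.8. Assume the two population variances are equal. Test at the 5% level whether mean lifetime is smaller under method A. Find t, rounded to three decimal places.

-1.258

Let group 1 = method A, group 2 = method B. H0: μ_1 = μ_2; H1: μ_1 < μ_2 (two-sample pooled-variance t-test, left-tailed).
s_p² = [(34−1)·116.9² + (39−1)·126.8²]/(34+39−2) = 14956.9
t = (520.5 − 556.6)/√[14956.9·(1/34 + 1/39)] = -1.258
df = n₁ + n₂ − 2 = 71
p-value = P(T ≤ -1.258) ≈ 0.1062
Since p ≈ 0.1062 > α = 0.05, fail to reject H0; the evidence is not statistically significant.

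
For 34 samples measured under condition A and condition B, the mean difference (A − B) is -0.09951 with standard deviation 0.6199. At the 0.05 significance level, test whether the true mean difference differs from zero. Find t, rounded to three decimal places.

-0.936

H0: μ_d = 0; H1: μ_d ≠ 0 (paired t-test on the differences, two-sided).
t = d̄/(s_d/√n) = -0.09951/(0.6199/√34) = -0.936
df = n − 1 = 33
Two-sided p-value ≈ 0.3561
Since p ≈ 0.3561 > α = 0.05, fail to reject H0; the data do not provide sufficient evidence against H0.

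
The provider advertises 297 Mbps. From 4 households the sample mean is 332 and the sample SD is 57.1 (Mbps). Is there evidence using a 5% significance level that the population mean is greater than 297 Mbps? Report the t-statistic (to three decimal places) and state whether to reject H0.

t = 1.226; fail to reject H0

H0: μ = 297; H1: μ > 297 (one-sample t-test, right-tailed).
t = (x̄ − μ₀)/(s/√n) = (332 − 297)/(57.1/√4) = 1.226
df = n − 1 = 3
p-value = P(T ≥ 1.226) ≈ 0.154
Since p ≈ 0.154 > α = 0.05, fail to reject H0; the evidence is not statistically significant.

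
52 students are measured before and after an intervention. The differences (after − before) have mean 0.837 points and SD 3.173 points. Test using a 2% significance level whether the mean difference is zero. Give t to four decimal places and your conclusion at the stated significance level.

H0: μ_d = 0; H1: μ_d ≠ 0 (paired t-test on the differences, two-sided).
t = d̄/(s_d/√n) = 0.837/(3.173/√52) = 1.9022
df = n − 1 = 51
Two-sided p-value ≈ 0.063
Since p ≈ 0.063 > α = 0.02, fail to reject H0; the evidence is not statistically significant.

t = 1.9022; fail to reject H0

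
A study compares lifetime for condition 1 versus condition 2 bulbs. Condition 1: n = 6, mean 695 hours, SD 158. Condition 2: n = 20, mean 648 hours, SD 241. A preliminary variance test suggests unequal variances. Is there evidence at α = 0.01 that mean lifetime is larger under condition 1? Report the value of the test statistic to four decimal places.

0.5592

Let group 1 = condition 1, group 2 = condition 2. H0: μ_1 = μ_2; H1: μ_1 > μ_2 (Welch's two-sample t-test, right-tailed).
t = (x̄_1 − x̄_2)/√(s_1²/n_1 + s_2²/n_2) = (695 − 648)/√(158²/6 + 241²/20) = 0.5592
Welch–Satterthwaite df ≈ 12.78
p-value = P(T ≥ 0.5592) ≈ 0.293
Since p ≈ 0.293 > α = 0.01, fail to reject H0; the data do not provide sufficient evidence against H0.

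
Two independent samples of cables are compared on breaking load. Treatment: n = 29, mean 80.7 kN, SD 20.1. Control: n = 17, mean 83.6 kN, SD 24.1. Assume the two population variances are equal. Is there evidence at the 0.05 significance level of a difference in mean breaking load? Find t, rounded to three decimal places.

-0.439

Let group 1 = treatment, group 2 = control. H0: μ_1 = μ_2; H1: μ_1 ≠ μ_2 (two-sample pooled-variance t-test, two-sided).
s_p² = [(29−1)·20.1² + (17−1)·24.1²]/(29+17−2) = 468.301
t = (80.7 − 83.6)/√[468.301·(1/29 + 1/17)] = -0.439
df = n₁ + n₂ − 2 = 44
Two-sided p-value ≈ 0.663
Since p ≈ 0.663 > α = 0.05, fail to reject H0; the data do not provide sufficient evidence against H0.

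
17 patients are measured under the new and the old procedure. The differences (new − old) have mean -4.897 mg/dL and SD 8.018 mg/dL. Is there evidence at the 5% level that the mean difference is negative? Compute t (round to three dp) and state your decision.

H0: μ_d = 0; H1: μ_d < 0 (paired t-test on the differences, left-tailed).
t = d̄/(s_d/√n) = -4.897/(8.018/√17) = -2.518
df = n − 1 = 16
p-value = P(T ≤ -2.518) ≈ 0.0114
Since p ≈ 0.0114 < α = 0.05, reject H0; the evidence is statistically significant.

t = -2.518; reject H0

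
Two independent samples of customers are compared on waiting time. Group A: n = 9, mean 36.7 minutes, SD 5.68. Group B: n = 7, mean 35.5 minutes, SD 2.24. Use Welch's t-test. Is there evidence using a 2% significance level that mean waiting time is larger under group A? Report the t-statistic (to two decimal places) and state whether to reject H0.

t = 0.58; fail to reject H0

Let group 1 = group A, group 2 = group B. H0: μ_1 = μ_2; H1: μ_1 > μ_2 (Welch's two-sample t-test, right-tailed).
t = (x̄_1 − x̄_2)/√(s_1²/n_1 + s_2²/n_2) = (36.7 − 35.5)/√(5.68²/9 + 2.24²/7) = 0.58
Welch–Satterthwaite df ≈ 10.94
p-value = P(T ≥ 0.58) ≈ 0.2873
Since p ≈ 0.2873 > α = 0.02, fail to reject H0; the data do not provide sufficient evidence against H0.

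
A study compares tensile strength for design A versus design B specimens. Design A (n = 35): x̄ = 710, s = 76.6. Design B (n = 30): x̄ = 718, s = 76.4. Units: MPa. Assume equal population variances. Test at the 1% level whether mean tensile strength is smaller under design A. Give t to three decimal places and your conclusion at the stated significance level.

t = -0.420; fail to reject H0

Let group 1 = design A, group 2 = design B. H0: μ_1 = μ_2; H1: μ_1 < μ_2 (two-sample pooled-variance t-test, left-tailed).
s_p² = [(35−1)·76.6² + (30−1)·76.4²]/(35+30−2) = 5853.47
t = (710 − 718)/√[5853.47·(1/35 + 1/30)] = -0.420
df = n₁ + n₂ − 2 = 63
p-value = P(T ≤ -0.420) ≈ 0.338
Since p ≈ 0.338 > α = 0.01, fail to reject H0; the evidence is not statistically significant.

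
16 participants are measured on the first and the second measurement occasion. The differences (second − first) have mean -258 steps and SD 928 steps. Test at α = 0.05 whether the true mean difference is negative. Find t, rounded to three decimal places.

-1.112

H0: μ_d = 0; H1: μ_d < 0 (paired t-test on the differences, left-tailed).
t = d̄/(s_d/√n) = -258/(928/√16) = -1.112
df = n − 1 = 15
p-value = P(T ≤ -1.112) ≈ 0.1418
Since p ≈ 0.1418 > α = 0.05, fail to reject H0; the data do not provide sufficient evidence against H0.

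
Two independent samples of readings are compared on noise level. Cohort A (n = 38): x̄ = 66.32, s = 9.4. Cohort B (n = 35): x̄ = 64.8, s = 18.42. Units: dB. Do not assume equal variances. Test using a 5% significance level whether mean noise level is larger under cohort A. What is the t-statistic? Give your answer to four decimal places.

Let group 1 = cohort A, group 2 = cohort B. H0: μ_1 = μ_2; H1: μ_1 > μ_2 (Welch's two-sample t-test, right-tailed).
t = (x̄_1 − x̄_2)/√(s_1²/n_1 + s_2²/n_2) = (66.32 − 64.8)/√(9.4²/38 + 18.42²/35) = 0.4384
Welch–Satterthwaite df ≈ 49.64
p-value = P(T ≥ 0.4384) ≈ 0.331
Since p ≈ 0.331 > α = 0.05, fail to reject H0; the evidence is not statistically significant.

0.4384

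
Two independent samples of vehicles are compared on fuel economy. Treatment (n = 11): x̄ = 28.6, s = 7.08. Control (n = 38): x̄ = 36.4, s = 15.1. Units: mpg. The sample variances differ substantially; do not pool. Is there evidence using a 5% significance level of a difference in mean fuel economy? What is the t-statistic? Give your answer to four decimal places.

Let group 1 = treatment, group 2 = control. H0: μ_1 = μ_2; H1: μ_1 ≠ μ_2 (Welch's two-sample t-test, two-sided).
t = (x̄_1 − x̄_2)/√(s_1²/n_1 + s_2²/n_2) = (28.6 − 36.4)/√(7.08²/11 + 15.1²/38) = -2.4006
Welch–Satterthwaite df ≈ 36.55
Two-sided p-value ≈ 0.0216
Since p ≈ 0.0216 < α = 0.05, reject H0; the evidence is statistically significant.

-2.4006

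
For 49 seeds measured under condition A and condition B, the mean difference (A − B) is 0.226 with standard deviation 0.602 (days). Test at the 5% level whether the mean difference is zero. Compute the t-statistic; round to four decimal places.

H0: μ_d = 0; H1: μ_d ≠ 0 (paired t-test on the differences, two-sided).
t = d̄/(s_d/√n) = 0.226/(0.602/√49) = 2.6279
df = n − 1 = 48
Two-sided p-value ≈ 0.012
Since p ≈ 0.012 < α = 0.05, reject H0; the data support H1.

2.6279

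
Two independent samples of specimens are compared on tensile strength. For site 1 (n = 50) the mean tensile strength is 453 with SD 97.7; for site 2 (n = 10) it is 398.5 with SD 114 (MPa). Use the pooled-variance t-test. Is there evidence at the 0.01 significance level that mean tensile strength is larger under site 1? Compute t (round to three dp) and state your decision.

t = 1.567; fail to reject H0

Let group 1 = site 1, group 2 = site 2. H0: μ_1 = μ_2; H1: μ_1 > μ_2 (two-sample pooled-variance t-test, right-tailed).
s_p² = [(50−1)·97.7² + (10−1)·114²]/(50+10−2) = 10080.7
t = (453 − 398.5)/√[10080.7·(1/50 + 1/10)] = 1.567
df = n₁ + n₂ − 2 = 58
p-value = P(T ≥ 1.567) ≈ 0.0613
Since p ≈ 0.0613 > α = 0.01, fail to reject H0; the data do not provide sufficient evidence against H0.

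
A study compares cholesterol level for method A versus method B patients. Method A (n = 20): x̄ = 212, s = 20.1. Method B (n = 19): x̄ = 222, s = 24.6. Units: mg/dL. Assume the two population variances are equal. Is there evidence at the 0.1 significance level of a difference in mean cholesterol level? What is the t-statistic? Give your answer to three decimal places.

-1.393

Let group 1 = method A, group 2 = method B. H0: μ_1 = μ_2; H1: μ_1 ≠ μ_2 (two-sample pooled-variance t-test, two-sided).
s_p² = [(20−1)·20.1² + (19−1)·24.6²]/(20+19−2) = 501.867
t = (212 − 222)/√[501.867·(1/20 + 1/19)] = -1.393
df = n₁ + n₂ − 2 = 37
Two-sided p-value ≈ 0.172
Since p ≈ 0.172 > α = 0.1, fail to reject H0; the data do not provide sufficient evidence against H0.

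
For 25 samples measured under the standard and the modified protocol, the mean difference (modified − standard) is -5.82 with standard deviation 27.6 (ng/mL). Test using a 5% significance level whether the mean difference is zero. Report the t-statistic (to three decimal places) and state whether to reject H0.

H0: μ_d = 0; H1: μ_d ≠ 0 (paired t-test on the differences, two-sided).
t = d̄/(s_d/√n) = -5.82/(27.6/√25) = -1.054
df = n − 1 = 24
Two-sided p-value ≈ 0.302
Since p ≈ 0.302 > α = 0.05, fail to reject H0; the data do not provide sufficient evidence against H0.

t = -1.054; fail to reject H0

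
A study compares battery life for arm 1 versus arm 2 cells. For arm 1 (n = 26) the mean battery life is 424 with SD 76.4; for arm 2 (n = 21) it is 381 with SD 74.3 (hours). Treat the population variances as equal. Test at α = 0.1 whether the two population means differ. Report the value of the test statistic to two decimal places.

Let group 1 = arm 1, group 2 = arm 2. H0: μ_1 = μ_2; H1: μ_1 ≠ μ_2 (two-sample pooled-variance t-test, two-sided).
s_p² = [(26−1)·76.4² + (21−1)·74.3²]/(26+21−2) = 5696.31
t = (424 − 381)/√[5696.31·(1/26 + 1/21)] = 1.94
df = n₁ + n₂ − 2 = 45
Two-sided p-value ≈ 0.0584
Since p ≈ 0.0584 < α = 0.1, reject H0; the evidence is statistically significant.

1.94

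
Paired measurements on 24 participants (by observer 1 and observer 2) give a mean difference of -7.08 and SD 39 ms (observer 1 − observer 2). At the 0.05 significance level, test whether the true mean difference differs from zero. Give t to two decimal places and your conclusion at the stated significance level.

H0: μ_d = 0; H1: μ_d ≠ 0 (paired t-test on the differences, two-sided).
t = d̄/(s_d/√n) = -7.08/(39/√24) = -0.89
df = n − 1 = 23
Two-sided p-value ≈ 0.3830
Since p ≈ 0.3830 > α = 0.05, fail to reject H0; the data do not provide sufficient evidence against H0.

t = -0.89; fail to reject H0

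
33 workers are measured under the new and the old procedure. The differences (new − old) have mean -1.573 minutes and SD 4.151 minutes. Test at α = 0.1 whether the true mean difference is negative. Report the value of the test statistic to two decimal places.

H0: μ_d = 0; H1: μ_d < 0 (paired t-test on the differences, left-tailed).
t = d̄/(s_d/√n) = -1.573/(4.151/√33) = -2.18
df = n − 1 = 32
p-value = P(T ≤ -2.18) ≈ 0.0185
Since p ≈ 0.0185 < α = 0.1, reject H0; the evidence is statistically significant.

-2.18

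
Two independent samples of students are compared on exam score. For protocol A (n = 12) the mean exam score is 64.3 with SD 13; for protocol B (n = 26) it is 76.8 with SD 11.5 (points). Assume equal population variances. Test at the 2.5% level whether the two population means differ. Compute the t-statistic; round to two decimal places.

-2.99

Let group 1 = protocol A, group 2 = protocol B. H0: μ_1 = μ_2; H1: μ_1 ≠ μ_2 (two-sample pooled-variance t-test, two-sided).
s_p² = [(12−1)·13² + (26−1)·11.5²]/(12+26−2) = 143.479
t = (64.3 − 76.8)/√[143.479·(1/12 + 1/26)] = -2.99
df = n₁ + n₂ − 2 = 36
Two-sided p-value ≈ 0.0050
Since p ≈ 0.0050 < α = 0.025, reject H0; the evidence is statistically significant.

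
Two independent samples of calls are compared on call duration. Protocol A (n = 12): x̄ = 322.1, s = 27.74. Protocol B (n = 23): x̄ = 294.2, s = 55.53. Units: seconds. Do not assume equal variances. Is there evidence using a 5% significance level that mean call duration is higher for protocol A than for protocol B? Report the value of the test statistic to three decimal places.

1.982

Let group 1 = protocol A, group 2 = protocol B. H0: μ_1 = μ_2; H1: μ_1 > μ_2 (Welch's two-sample t-test, right-tailed).
t = (x̄_1 − x̄_2)/√(s_1²/n_1 + s_2²/n_2) = (322.1 − 294.2)/√(27.74²/12 + 55.53²/23) = 1.982
Welch–Satterthwaite df ≈ 32.99
p-value = P(T ≥ 1.982) ≈ 0.0279
Since p ≈ 0.0279 < α = 0.05, reject H0; the evidence is statistically significant.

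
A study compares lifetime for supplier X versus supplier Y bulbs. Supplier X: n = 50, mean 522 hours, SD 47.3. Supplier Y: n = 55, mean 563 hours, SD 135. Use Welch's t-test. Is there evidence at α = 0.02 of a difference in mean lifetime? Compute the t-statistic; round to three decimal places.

Let group 1 = supplier X, group 2 = supplier Y. H0: μ_1 = μ_2; H1: μ_1 ≠ μ_2 (Welch's two-sample t-test, two-sided).
t = (x̄_1 − x̄_2)/√(s_1²/n_1 + s_2²/n_2) = (522 − 563)/√(47.3²/50 + 135²/55) = -2.114
Welch–Satterthwaite df ≈ 68.20
Two-sided p-value ≈ 0.038
Since p ≈ 0.038 > α = 0.02, fail to reject H0; the data do not provide sufficient evidence against H0.

-2.114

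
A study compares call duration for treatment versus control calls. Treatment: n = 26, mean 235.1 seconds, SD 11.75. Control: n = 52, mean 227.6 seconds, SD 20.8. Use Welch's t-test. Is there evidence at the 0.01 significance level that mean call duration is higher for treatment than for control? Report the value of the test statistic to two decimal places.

Let group 1 = treatment, group 2 = control. H0: μ_1 = μ_2; H1: μ_1 > μ_2 (Welch's two-sample t-test, right-tailed).
t = (x̄_1 − x̄_2)/√(s_1²/n_1 + s_2²/n_2) = (235.1 − 227.6)/√(11.75²/26 + 20.8²/52) = 2.03
Welch–Satterthwaite df ≈ 74.75
p-value = P(T ≥ 2.03) ≈ 0.023
Since p ≈ 0.023 > α = 0.01, fail to reject H0; the evidence is not statistically significant.

2.03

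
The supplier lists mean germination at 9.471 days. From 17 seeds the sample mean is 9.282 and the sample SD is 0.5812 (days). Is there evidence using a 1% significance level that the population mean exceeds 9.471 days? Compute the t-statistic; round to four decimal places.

-1.3408

H0: μ = 9.471; H1: μ > 9.471 (one-sample t-test, right-tailed).
t = (x̄ − μ₀)/(s/√n) = (9.282 − 9.471)/(0.5812/√17) = -1.3408
df = n − 1 = 16
p-value = P(T ≥ -1.3408) ≈ 0.901
Since p ≈ 0.901 > α = 0.01, fail to reject H0; the data do not provide sufficient evidence against H0.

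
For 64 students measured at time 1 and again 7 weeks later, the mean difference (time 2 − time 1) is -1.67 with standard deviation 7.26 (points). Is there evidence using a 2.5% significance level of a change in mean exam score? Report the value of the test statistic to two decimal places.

H0: μ_d = 0; H1: μ_d ≠ 0 (paired t-test on the differences, two-sided).
t = d̄/(s_d/√n) = -1.67/(7.26/√64) = -1.84
df = n − 1 = 63
Two-sided p-value ≈ 0.070
Since p ≈ 0.070 > α = 0.025, fail to reject H0; the data do not provide sufficient evidence against H0.

-1.84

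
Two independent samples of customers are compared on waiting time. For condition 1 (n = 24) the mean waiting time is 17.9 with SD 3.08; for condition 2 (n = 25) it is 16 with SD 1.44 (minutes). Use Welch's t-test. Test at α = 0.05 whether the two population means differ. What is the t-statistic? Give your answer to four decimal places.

2.7475

Let group 1 = condition 1, group 2 = condition 2. H0: μ_1 = μ_2; H1: μ_1 ≠ μ_2 (Welch's two-sample t-test, two-sided).
t = (x̄_1 − x̄_2)/√(s_1²/n_1 + s_2²/n_2) = (17.9 − 16)/√(3.08²/24 + 1.44²/25) = 2.7475
Welch–Satterthwaite df ≈ 32.30
Two-sided p-value ≈ 0.010
Since p ≈ 0.010 < α = 0.05, reject H0; the evidence is statistically significant.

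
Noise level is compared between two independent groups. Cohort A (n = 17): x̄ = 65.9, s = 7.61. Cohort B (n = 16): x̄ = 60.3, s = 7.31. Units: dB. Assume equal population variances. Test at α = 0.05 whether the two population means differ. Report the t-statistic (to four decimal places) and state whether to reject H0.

Let group 1 = cohort A, group 2 = cohort B. H0: μ_1 = μ_2; H1: μ_1 ≠ μ_2 (two-sample pooled-variance t-test, two-sided).
s_p² = [(17−1)·7.61² + (16−1)·7.31²]/(17+16−2) = 55.7463
t = (65.9 − 60.3)/√[55.7463·(1/17 + 1/16)] = 2.1533
df = n₁ + n₂ − 2 = 31
Two-sided p-value ≈ 0.039
Since p ≈ 0.039 < α = 0.05, reject H0; the data support H1.

t = 2.1533; reject H0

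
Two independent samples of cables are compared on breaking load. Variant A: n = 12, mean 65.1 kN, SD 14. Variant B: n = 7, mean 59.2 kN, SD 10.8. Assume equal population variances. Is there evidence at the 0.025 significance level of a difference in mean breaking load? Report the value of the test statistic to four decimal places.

0.9571

Let group 1 = variant A, group 2 = variant B. H0: μ_1 = μ_2; H1: μ_1 ≠ μ_2 (two-sample pooled-variance t-test, two-sided).
s_p² = [(12−1)·14² + (7−1)·10.8²]/(12+7−2) = 167.991
t = (65.1 − 59.2)/√[167.991·(1/12 + 1/7)] = 0.9571
df = n₁ + n₂ − 2 = 17
Two-sided p-value ≈ 0.3519
Since p ≈ 0.3519 > α = 0.025, fail to reject H0; the evidence is not statistically significant.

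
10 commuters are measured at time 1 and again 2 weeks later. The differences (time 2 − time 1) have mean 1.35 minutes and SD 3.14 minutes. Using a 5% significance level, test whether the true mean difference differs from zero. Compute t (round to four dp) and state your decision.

H0: μ_d = 0; H1: μ_d ≠ 0 (paired t-test on the differences, two-sided).
t = d̄/(s_d/√n) = 1.35/(3.14/√10) = 1.3596
df = n − 1 = 9
Two-sided p-value ≈ 0.2070
Since p ≈ 0.2070 > α = 0.05, fail to reject H0; the evidence is not statistically significant.

t = 1.3596; fail to reject H0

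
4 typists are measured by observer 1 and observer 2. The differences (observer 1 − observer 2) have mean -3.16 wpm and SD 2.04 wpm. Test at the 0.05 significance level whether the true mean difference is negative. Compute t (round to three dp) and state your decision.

t = -3.098; reject H0

H0: μ_d = 0; H1: μ_d < 0 (paired t-test on the differences, left-tailed).
t = d̄/(s_d/√n) = -3.16/(2.04/√4) = -3.098
df = n − 1 = 3
p-value = P(T ≤ -3.098) ≈ 0.0267
Since p ≈ 0.0267 < α = 0.05, reject H0; the evidence is statistically significant.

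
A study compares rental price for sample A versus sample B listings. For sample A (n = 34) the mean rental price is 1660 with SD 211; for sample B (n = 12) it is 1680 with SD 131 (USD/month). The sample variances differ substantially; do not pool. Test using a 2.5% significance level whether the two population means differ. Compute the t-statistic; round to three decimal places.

Let group 1 = sample A, group 2 = sample B. H0: μ_1 = μ_2; H1: μ_1 ≠ μ_2 (Welch's two-sample t-test, two-sided).
t = (x̄_1 − x̄_2)/√(s_1²/n_1 + s_2²/n_2) = (1660 − 1680)/√(211²/34 + 131²/12) = -0.382
Welch–Satterthwaite df ≈ 31.55
Two-sided p-value ≈ 0.705
Since p ≈ 0.705 > α = 0.025, fail to reject H0; the data do not provide sufficient evidence against H0.

-0.382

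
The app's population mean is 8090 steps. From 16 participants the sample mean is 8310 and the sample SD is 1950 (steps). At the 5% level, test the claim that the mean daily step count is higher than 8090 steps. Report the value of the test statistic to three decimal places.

H0: μ = 8090; H1: μ > 8090 (one-sample t-test, right-tailed).
t = (x̄ − μ₀)/(s/√n) = (8310 − 8090)/(1950/√16) = 0.451
df = n − 1 = 15
p-value = P(T ≥ 0.451) ≈ 0.329
Since p ≈ 0.329 > α = 0.05, fail to reject H0; the evidence is not statistically significant.

0.451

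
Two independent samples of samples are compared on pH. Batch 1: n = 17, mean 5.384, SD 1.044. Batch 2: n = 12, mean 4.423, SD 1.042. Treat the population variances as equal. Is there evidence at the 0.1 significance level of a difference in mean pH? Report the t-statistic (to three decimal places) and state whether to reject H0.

t = 2.443; reject H0

Let group 1 = batch 1, group 2 = batch 2. H0: μ_1 = μ_2; H1: μ_1 ≠ μ_2 (two-sample pooled-variance t-test, two-sided).
s_p² = [(17−1)·1.044² + (12−1)·1.042²]/(17+12−2) = 1.08824
t = (5.384 − 4.423)/√[1.08824·(1/17 + 1/12)] = 2.443
df = n₁ + n₂ − 2 = 27
Two-sided p-value ≈ 0.0214
Since p ≈ 0.0214 < α = 0.1, reject H0; the data support H1.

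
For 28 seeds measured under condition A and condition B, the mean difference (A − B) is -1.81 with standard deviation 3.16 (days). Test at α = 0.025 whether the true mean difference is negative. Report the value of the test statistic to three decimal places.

H0: μ_d = 0; H1: μ_d < 0 (paired t-test on the differences, left-tailed).
t = d̄/(s_d/√n) = -1.81/(3.16/√28) = -3.031
df = n − 1 = 27
p-value = P(T ≤ -3.031) ≈ 0.003
Since p ≈ 0.003 < α = 0.025, reject H0; the data support H1.

-3.031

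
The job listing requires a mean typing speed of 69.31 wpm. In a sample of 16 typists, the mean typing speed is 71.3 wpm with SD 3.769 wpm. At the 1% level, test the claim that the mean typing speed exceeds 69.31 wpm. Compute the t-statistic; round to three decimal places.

2.112

H0: μ = 69.31; H1: μ > 69.31 (one-sample t-test, right-tailed).
t = (x̄ − μ₀)/(s/√n) = (71.3 − 69.31)/(3.769/√16) = 2.112
df = n − 1 = 15
p-value = P(T ≥ 2.112) ≈ 0.0259
Since p ≈ 0.0259 > α = 0.01, fail to reject H0; the evidence is not statistically significant.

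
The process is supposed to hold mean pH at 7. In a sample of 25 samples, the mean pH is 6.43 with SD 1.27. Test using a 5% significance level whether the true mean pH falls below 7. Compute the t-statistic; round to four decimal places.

-2.2441

H0: μ = 7; H1: μ < 7 (one-sample t-test, left-tailed).
t = (x̄ − μ₀)/(s/√n) = (6.43 − 7)/(1.27/√25) = -2.2441
df = n − 1 = 24
p-value = P(T ≤ -2.2441) ≈ 0.0172
Since p ≈ 0.0172 < α = 0.05, reject H0; the data support H1.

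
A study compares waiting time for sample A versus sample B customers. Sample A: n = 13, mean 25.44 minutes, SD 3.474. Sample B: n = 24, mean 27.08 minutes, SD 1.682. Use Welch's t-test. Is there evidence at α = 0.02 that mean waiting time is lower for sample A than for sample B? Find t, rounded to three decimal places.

Let group 1 = sample A, group 2 = sample B. H0: μ_1 = μ_2; H1: μ_1 < μ_2 (Welch's two-sample t-test, left-tailed).
t = (x̄_1 − x̄_2)/√(s_1²/n_1 + s_2²/n_2) = (25.44 − 27.08)/√(3.474²/13 + 1.682²/24) = -1.603
Welch–Satterthwaite df ≈ 15.11
p-value = P(T ≤ -1.603) ≈ 0.0648
Since p ≈ 0.0648 > α = 0.02, fail to reject H0; the data do not provide sufficient evidence against H0.

-1.603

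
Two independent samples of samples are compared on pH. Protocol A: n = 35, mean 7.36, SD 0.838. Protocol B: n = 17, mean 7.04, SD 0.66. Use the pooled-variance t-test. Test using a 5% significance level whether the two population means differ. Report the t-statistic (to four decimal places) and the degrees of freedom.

t = 1.3781, df = 50

Let group 1 = protocol A, group 2 = protocol B. H0: μ_1 = μ_2; H1: μ_1 ≠ μ_2 (two-sample pooled-variance t-test, two-sided).
s_p² = [(35−1)·0.838² + (17−1)·0.66²]/(35+17−2) = 0.616918
t = (7.36 − 7.04)/√[0.616918·(1/35 + 1/17)] = 1.3781
df = n₁ + n₂ − 2 = 50
Two-sided p-value ≈ 0.1743
Since p ≈ 0.1743 > α = 0.05, fail to reject H0; the evidence is not statistically significant.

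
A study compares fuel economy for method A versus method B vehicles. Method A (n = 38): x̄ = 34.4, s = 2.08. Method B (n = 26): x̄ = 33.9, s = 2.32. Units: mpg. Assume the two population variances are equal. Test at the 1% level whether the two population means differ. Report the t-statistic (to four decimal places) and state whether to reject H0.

Let group 1 = method A, group 2 = method B. H0: μ_1 = μ_2; H1: μ_1 ≠ μ_2 (two-sample pooled-variance t-test, two-sided).
s_p² = [(38−1)·2.08² + (26−1)·2.32²]/(38+26−2) = 4.75221
t = (34.4 − 33.9)/√[4.75221·(1/38 + 1/26)] = 0.9012
df = n₁ + n₂ − 2 = 62
Two-sided p-value ≈ 0.3710
Since p ≈ 0.3710 > α = 0.01, fail to reject H0; the evidence is not statistically significant.

t = 0.9012; fail to reject H0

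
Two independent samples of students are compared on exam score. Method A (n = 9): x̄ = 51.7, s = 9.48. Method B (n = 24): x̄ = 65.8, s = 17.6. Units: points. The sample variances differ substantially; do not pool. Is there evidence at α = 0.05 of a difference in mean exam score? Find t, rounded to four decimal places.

Let group 1 = method A, group 2 = method B. H0: μ_1 = μ_2; H1: μ_1 ≠ μ_2 (Welch's two-sample t-test, two-sided).
t = (x̄_1 − x̄_2)/√(s_1²/n_1 + s_2²/n_2) = (51.7 − 65.8)/√(9.48²/9 + 17.6²/24) = -2.9470
Welch–Satterthwaite df ≈ 26.59
Two-sided p-value ≈ 0.007
Since p ≈ 0.007 < α = 0.05, reject H0; the evidence is statistically significant.

-2.9470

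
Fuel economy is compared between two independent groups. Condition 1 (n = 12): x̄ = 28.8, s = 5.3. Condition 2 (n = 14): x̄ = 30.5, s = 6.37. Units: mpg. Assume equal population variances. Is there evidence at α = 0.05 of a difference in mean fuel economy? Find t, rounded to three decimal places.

-0.732

Let group 1 = condition 1, group 2 = condition 2. H0: μ_1 = μ_2; H1: μ_1 ≠ μ_2 (two-sample pooled-variance t-test, two-sided).
s_p² = [(12−1)·5.3² + (14−1)·6.37²]/(12+14−2) = 34.8537
t = (28.8 − 30.5)/√[34.8537·(1/12 + 1/14)] = -0.732
df = n₁ + n₂ − 2 = 24
Two-sided p-value ≈ 0.4713
Since p ≈ 0.4713 > α = 0.05, fail to reject H0; the evidence is not statistically significant.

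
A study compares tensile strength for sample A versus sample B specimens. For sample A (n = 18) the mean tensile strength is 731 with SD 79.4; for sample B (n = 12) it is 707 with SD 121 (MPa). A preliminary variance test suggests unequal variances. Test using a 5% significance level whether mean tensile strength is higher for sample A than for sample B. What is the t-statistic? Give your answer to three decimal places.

0.606

Let group 1 = sample A, group 2 = sample B. H0: μ_1 = μ_2; H1: μ_1 > μ_2 (Welch's two-sample t-test, right-tailed).
t = (x̄_1 − x̄_2)/√(s_1²/n_1 + s_2²/n_2) = (731 − 707)/√(79.4²/18 + 121²/12) = 0.606
Welch–Satterthwaite df ≈ 17.30
p-value = P(T ≥ 0.606) ≈ 0.2763
Since p ≈ 0.2763 > α = 0.05, fail to reject H0; the data do not provide sufficient evidence against H0.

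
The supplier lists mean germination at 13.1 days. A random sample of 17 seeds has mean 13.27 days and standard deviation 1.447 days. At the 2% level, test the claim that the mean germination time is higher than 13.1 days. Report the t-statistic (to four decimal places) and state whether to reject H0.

t = 0.4844; fail to reject H0

H0: μ = 13.1; H1: μ > 13.1 (one-sample t-test, right-tailed).
t = (x̄ − μ₀)/(s/√n) = (13.27 − 13.1)/(1.447/√17) = 0.4844
df = n − 1 = 16
p-value = P(T ≥ 0.4844) ≈ 0.3173
Since p ≈ 0.3173 > α = 0.02, fail to reject H0; the evidence is not statistically significant.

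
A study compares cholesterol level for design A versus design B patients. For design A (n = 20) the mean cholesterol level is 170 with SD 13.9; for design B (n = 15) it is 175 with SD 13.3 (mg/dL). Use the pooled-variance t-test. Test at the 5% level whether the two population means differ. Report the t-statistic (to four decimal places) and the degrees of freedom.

t = -1.0725, df = 33

Let group 1 = design A, group 2 = design B. H0: μ_1 = μ_2; H1: μ_1 ≠ μ_2 (two-sample pooled-variance t-test, two-sided).
s_p² = [(20−1)·13.9² + (15−1)·13.3²]/(20+15−2) = 186.286
t = (170 − 175)/√[186.286·(1/20 + 1/15)] = -1.0725
df = n₁ + n₂ − 2 = 33
Two-sided p-value ≈ 0.291
Since p ≈ 0.291 > α = 0.05, fail to reject H0; the evidence is not statistically significant.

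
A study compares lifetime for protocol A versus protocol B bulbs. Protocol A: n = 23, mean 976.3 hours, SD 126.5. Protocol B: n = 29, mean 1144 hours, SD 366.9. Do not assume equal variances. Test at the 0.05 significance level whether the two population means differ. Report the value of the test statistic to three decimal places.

Let group 1 = protocol A, group 2 = protocol B. H0: μ_1 = μ_2; H1: μ_1 ≠ μ_2 (Welch's two-sample t-test, two-sided).
t = (x̄_1 − x̄_2)/√(s_1²/n_1 + s_2²/n_2) = (976.3 − 1144)/√(126.5²/23 + 366.9²/29) = -2.295
Welch–Satterthwaite df ≈ 35.99
Two-sided p-value ≈ 0.0276
Since p ≈ 0.0276 < α = 0.05, reject H0; the evidence is statistically significant.

-2.295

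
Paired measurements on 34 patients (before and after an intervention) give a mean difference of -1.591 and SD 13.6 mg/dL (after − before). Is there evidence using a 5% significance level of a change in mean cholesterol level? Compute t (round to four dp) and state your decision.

t = -0.6821; fail to reject H0

H0: μ_d = 0; H1: μ_d ≠ 0 (paired t-test on the differences, two-sided).
t = d̄/(s_d/√n) = -1.591/(13.6/√34) = -0.6821
df = n − 1 = 33
Two-sided p-value ≈ 0.4999
Since p ≈ 0.4999 > α = 0.05, fail to reject H0; the evidence is not statistically significant.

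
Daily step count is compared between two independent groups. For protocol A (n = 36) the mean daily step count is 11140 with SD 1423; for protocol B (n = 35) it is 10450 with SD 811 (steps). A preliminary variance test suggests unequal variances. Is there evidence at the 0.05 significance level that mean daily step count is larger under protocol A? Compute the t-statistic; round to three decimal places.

Let group 1 = protocol A, group 2 = protocol B. H0: μ_1 = μ_2; H1: μ_1 > μ_2 (Welch's two-sample t-test, right-tailed).
t = (x̄_1 − x̄_2)/√(s_1²/n_1 + s_2²/n_2) = (11140 − 10450)/√(1423²/36 + 811²/35) = 2.519
Welch–Satterthwaite df ≈ 55.87
p-value = P(T ≥ 2.519) ≈ 0.007
Since p ≈ 0.007 < α = 0.05, reject H0; the evidence is statistically significant.

2.519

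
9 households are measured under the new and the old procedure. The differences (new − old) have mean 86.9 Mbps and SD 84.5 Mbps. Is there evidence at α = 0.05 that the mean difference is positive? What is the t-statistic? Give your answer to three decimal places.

H0: μ_d = 0; H1: μ_d > 0 (paired t-test on the differences, right-tailed).
t = d̄/(s_d/√n) = 86.9/(84.5/√9) = 3.085
df = n − 1 = 8
p-value = P(T ≥ 3.085) ≈ 0.007
Since p ≈ 0.007 < α = 0.05, reject H0; the evidence is statistically significant.

3.085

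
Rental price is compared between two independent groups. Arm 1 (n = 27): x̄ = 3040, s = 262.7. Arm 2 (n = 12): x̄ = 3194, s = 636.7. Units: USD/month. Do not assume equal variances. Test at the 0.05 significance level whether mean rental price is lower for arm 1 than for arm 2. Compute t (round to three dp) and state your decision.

t = -0.808; fail to reject H0

Let group 1 = arm 1, group 2 = arm 2. H0: μ_1 = μ_2; H1: μ_1 < μ_2 (Welch's two-sample t-test, left-tailed).
t = (x̄_1 − x̄_2)/√(s_1²/n_1 + s_2²/n_2) = (3040 − 3194)/√(262.7²/27 + 636.7²/12) = -0.808
Welch–Satterthwaite df ≈ 12.70
p-value = P(T ≤ -0.808) ≈ 0.2170
Since p ≈ 0.2170 > α = 0.05, fail to reject H0; the data do not provide sufficient evidence against H0.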